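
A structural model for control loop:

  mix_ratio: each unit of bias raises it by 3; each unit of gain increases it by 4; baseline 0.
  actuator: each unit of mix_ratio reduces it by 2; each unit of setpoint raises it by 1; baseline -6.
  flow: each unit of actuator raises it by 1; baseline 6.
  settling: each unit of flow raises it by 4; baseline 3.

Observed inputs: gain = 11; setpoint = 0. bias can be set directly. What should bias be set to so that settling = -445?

bias = 4

Substituting into the mix_ratio equation gives mix_ratio = 3*bias + 44.
So actuator = -6*bias - 94.
Substituting into the flow equation gives flow = -6*bias - 88.
settling becomes -24*bias - 349.
Solve -24*bias - 349 = -445: bias = (-445 + 349) / -24 = 4.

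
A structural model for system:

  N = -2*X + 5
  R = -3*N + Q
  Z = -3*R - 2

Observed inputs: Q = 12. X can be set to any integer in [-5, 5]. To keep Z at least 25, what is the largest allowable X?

X = -1

Substituting into the R equation gives R = 6*X - 3.
Substituting into the Z equation gives Z = -18*X + 7.
Require -18*X + 7 ≥ 25, so X ≤ -1.
The largest integer in [-5, 5] satisfying this is -1.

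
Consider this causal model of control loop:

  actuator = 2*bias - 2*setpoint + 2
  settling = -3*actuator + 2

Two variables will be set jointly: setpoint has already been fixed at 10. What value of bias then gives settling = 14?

bias = 7

With setpoint held at 10:
Substituting into the actuator equation gives actuator = 2*bias - 18.
This gives settling = -6*bias + 56.
Solve -6*bias + 56 = 14: bias = (14 - 56) / -6 = 7.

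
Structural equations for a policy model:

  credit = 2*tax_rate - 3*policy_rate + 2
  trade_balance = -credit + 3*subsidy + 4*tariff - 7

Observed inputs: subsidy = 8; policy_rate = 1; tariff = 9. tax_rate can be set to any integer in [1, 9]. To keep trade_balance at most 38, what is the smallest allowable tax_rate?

Substituting into the credit equation gives credit = 2*tax_rate - 1.
trade_balance becomes -2*tax_rate + 54.
Require -2*tax_rate + 54 ≤ 38, so tax_rate ≥ 8.
The smallest integer in [1, 9] satisfying this is 8.

tax_rate = 8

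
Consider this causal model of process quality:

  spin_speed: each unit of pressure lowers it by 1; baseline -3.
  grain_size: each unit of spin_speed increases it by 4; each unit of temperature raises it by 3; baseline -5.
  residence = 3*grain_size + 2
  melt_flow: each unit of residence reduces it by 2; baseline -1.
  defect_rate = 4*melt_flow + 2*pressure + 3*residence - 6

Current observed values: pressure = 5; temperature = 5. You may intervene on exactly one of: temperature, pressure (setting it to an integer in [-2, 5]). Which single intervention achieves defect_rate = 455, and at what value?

set temperature = 2

Intervening on temperature: with other inputs at their observed values, defect_rate = -45*temperature + 545. Solving for 455 gives temperature = 2, within [-2, 5].
Intervening on pressure: defect_rate = 62*pressure + 10. Reaching 455 requires pressure = 445/62, not an integer.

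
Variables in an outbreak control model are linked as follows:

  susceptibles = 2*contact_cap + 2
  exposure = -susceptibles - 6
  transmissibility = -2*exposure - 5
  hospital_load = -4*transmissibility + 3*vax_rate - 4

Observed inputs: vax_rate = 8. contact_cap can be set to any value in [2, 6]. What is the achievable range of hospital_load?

Substituting into the exposure equation gives exposure = -2*contact_cap - 8.
Substituting into the transmissibility equation gives transmissibility = 4*contact_cap + 11.
Substituting into the hospital_load equation gives hospital_load = -16*contact_cap - 24.
Linear in contact_cap, so extremes are at the endpoints: contact_cap = 2 gives hospital_load = -56; contact_cap = 6 gives hospital_load = -120.

-120 to -56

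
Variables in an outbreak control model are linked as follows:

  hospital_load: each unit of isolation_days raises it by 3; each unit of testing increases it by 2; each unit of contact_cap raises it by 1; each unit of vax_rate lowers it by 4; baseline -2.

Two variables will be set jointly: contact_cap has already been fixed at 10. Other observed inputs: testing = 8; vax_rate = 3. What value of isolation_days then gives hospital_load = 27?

With contact_cap held at 10:
Substituting into the hospital_load equation gives hospital_load = 3*isolation_days + 12.
Solve 3*isolation_days + 12 = 27: isolation_days = (27 - 12) / 3 = 5.

isolation_days = 5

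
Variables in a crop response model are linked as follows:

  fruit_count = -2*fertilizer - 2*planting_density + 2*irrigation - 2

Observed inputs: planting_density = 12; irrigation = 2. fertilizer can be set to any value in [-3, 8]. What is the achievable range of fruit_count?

Substituting into the fruit_count equation gives fruit_count = -2*fertilizer - 22.
Linear in fertilizer, so extremes are at the endpoints: fertilizer = -3 gives fruit_count = -16; fertilizer = 8 gives fruit_count = -38.

-38 to -16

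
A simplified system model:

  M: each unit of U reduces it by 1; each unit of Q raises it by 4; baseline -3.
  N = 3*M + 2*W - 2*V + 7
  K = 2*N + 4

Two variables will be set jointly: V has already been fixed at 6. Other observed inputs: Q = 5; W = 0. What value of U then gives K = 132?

With V held at 6:
Substituting into the M equation gives M = -U + 17.
Substituting into the N equation gives N = -3*U + 46.
Substituting into the K equation gives K = -6*U + 96.
Solve -6*U + 96 = 132: U = (132 - 96) / -6 = -6.

U = -6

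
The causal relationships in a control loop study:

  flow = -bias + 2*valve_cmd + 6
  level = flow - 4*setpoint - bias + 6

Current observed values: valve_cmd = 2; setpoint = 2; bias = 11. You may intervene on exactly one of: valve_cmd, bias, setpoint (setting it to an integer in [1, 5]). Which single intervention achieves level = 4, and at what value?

set bias = 2

Intervening on valve_cmd: level = 2*valve_cmd - 18. Reaching 4 requires valve_cmd = 11, outside [1, 5].
Intervening on bias: with other inputs at their observed values, level = -2*bias + 8. Solving for 4 gives bias = 2, within [1, 5].
Intervening on setpoint: level = -4*setpoint - 6. Reaching 4 requires setpoint = -5/2, not an integer.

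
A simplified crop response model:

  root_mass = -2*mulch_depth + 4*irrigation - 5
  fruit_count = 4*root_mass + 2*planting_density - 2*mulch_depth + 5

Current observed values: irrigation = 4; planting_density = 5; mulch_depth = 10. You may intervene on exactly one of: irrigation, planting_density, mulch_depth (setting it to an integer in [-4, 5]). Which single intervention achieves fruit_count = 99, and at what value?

Intervening on irrigation: fruit_count = 16*irrigation - 105. Reaching 99 requires irrigation = 51/4, not an integer.
Intervening on planting_density: fruit_count = 2*planting_density - 51. Reaching 99 requires planting_density = 75, outside [-4, 5].
Intervening on mulch_depth: with other inputs at their observed values, fruit_count = -10*mulch_depth + 59. Solving for 99 gives mulch_depth = -4, within [-4, 5].

set mulch_depth = -4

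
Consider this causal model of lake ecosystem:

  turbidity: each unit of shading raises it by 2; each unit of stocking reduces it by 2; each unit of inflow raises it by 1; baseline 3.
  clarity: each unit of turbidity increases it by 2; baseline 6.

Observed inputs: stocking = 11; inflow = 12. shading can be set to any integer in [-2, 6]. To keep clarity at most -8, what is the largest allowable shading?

Substituting into the turbidity equation gives turbidity = 2*shading - 7.
Substituting into the clarity equation gives clarity = 4*shading - 8.
Require 4*shading - 8 ≤ -8, so shading ≤ 0.
The largest integer in [-2, 6] satisfying this is 0.

shading = 0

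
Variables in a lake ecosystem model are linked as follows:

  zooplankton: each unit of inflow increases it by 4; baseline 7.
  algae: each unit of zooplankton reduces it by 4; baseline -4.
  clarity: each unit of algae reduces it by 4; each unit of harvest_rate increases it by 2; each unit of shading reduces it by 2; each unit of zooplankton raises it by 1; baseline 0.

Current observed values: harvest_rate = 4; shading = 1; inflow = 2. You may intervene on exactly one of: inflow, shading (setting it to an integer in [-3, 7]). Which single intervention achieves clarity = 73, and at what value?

Intervening on inflow: with other inputs at their observed values, clarity = 68*inflow + 141. Solving for 73 gives inflow = -1, within [-3, 7].
Intervening on shading: clarity = -2*shading + 279. Reaching 73 requires shading = 103, outside [-3, 7].

set inflow = -1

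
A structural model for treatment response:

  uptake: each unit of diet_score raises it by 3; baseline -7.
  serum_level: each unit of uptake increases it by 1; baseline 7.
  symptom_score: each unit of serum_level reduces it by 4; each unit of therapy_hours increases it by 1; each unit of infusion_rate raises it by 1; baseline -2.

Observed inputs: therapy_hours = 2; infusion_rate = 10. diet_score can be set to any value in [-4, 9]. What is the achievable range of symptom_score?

Substituting into the serum_level equation gives serum_level = 3*diet_score.
This gives symptom_score = -12*diet_score + 10.
Linear in diet_score, so extremes are at the endpoints: diet_score = -4 gives symptom_score = 58; diet_score = 9 gives symptom_score = -98.

-98 to 58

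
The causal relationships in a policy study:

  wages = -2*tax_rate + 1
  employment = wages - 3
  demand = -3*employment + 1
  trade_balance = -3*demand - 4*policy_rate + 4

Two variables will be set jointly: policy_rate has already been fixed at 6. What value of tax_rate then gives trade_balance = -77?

With policy_rate held at 6:
Substituting into the employment equation gives employment = -2*tax_rate - 2.
Substituting into the demand equation gives demand = 6*tax_rate + 7.
trade_balance becomes -18*tax_rate - 41.
Solve -18*tax_rate - 41 = -77: tax_rate = (-77 + 41) / -18 = 2.

tax_rate = 2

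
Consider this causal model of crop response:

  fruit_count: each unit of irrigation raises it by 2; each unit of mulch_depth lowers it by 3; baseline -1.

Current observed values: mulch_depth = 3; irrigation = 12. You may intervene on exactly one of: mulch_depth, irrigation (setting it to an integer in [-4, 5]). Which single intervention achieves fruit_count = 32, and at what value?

Intervening on mulch_depth: with other inputs at their observed values, fruit_count = -3*mulch_depth + 23. Solving for 32 gives mulch_depth = -3, within [-4, 5].
Intervening on irrigation: fruit_count = 2*irrigation - 10. Reaching 32 requires irrigation = 21, outside [-4, 5].

set mulch_depth = -3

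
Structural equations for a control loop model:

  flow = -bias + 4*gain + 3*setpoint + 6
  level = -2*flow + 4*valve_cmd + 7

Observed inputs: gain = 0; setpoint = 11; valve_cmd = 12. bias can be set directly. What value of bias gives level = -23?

bias = 0

Substituting into the flow equation gives flow = -bias + 39.
level becomes 2*bias - 23.
Solve 2*bias - 23 = -23: bias = (-23 + 23) / 2 = 0.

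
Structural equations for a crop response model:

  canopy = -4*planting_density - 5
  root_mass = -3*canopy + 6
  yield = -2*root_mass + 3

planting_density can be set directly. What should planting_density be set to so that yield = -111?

planting_density = 3

Substituting into the root_mass equation gives root_mass = 12*planting_density + 21.
This gives yield = -24*planting_density - 39.
Solve -24*planting_density - 39 = -111: planting_density = (-111 + 39) / -24 = 3.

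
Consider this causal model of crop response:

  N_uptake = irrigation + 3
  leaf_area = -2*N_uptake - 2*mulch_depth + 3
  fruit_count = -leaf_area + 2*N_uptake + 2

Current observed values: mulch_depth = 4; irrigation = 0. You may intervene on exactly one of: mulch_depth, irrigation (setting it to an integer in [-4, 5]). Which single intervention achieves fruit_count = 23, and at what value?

set irrigation = 1

Intervening on mulch_depth: fruit_count = 2*mulch_depth + 11. Reaching 23 requires mulch_depth = 6, outside [-4, 5].
Intervening on irrigation: with other inputs at their observed values, fruit_count = 4*irrigation + 19. Solving for 23 gives irrigation = 1, within [-4, 5].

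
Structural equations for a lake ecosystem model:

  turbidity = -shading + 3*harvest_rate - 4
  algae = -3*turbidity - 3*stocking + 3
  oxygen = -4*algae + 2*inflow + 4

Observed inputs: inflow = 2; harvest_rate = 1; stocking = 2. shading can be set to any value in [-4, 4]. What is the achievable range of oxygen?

-40 to 56

Substituting into the turbidity equation gives turbidity = -shading - 1.
Substituting into the algae equation gives algae = 3*shading.
So oxygen = -12*shading + 8.
Linear in shading, so extremes are at the endpoints: shading = -4 gives oxygen = 56; shading = 4 gives oxygen = -40.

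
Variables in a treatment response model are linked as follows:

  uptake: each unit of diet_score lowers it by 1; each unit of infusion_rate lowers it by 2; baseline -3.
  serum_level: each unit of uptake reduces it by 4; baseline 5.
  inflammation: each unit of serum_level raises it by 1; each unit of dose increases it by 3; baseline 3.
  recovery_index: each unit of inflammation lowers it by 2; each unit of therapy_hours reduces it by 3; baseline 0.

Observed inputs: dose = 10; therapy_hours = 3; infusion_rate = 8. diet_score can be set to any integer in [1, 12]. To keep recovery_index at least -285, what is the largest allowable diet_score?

diet_score = 6

Substituting into the uptake equation gives uptake = -diet_score - 19.
serum_level becomes 4*diet_score + 81.
Substituting into the inflammation equation gives inflammation = 4*diet_score + 114.
Substituting into the recovery_index equation gives recovery_index = -8*diet_score - 237.
Require -8*diet_score - 237 ≥ -285, so diet_score ≤ 6.
The largest integer in [1, 12] satisfying this is 6.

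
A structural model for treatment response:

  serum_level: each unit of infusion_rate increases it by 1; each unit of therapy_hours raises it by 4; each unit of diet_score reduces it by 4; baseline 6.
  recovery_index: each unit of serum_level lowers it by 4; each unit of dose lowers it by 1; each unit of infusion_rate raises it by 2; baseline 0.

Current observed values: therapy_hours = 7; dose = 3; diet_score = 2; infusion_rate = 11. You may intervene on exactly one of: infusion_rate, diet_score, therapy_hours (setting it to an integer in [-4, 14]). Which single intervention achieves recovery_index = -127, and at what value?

set infusion_rate = 10

Intervening on infusion_rate: with other inputs at their observed values, recovery_index = -2*infusion_rate - 107. Solving for -127 gives infusion_rate = 10, within [-4, 14].
Intervening on diet_score: recovery_index = 16*diet_score - 161. Reaching -127 requires diet_score = 17/8, not an integer.
Intervening on therapy_hours: recovery_index = -16*therapy_hours - 17. Reaching -127 requires therapy_hours = 55/8, not an integer.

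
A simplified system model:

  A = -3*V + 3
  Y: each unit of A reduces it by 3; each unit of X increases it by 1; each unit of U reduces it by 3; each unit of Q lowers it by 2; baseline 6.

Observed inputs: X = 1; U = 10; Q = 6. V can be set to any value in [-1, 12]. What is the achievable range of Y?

-53 to 64

Substituting into the Y equation gives Y = 9*V - 44.
Linear in V, so extremes are at the endpoints: V = -1 gives Y = -53; V = 12 gives Y = 64.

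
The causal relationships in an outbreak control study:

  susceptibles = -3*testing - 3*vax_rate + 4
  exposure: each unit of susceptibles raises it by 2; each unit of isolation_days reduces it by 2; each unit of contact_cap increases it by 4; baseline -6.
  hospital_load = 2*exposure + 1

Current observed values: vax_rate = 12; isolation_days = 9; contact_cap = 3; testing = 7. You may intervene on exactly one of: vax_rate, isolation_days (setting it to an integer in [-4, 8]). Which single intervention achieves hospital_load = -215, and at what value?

Intervening on vax_rate: hospital_load = -12*vax_rate - 91. Reaching -215 requires vax_rate = 31/3, not an integer.
Intervening on isolation_days: with other inputs at their observed values, hospital_load = -4*isolation_days - 199. Solving for -215 gives isolation_days = 4, within [-4, 8].

set isolation_days = 4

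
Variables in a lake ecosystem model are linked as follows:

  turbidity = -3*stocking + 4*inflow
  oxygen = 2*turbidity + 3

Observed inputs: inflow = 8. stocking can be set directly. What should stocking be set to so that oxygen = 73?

Substituting into the turbidity equation gives turbidity = -3*stocking + 32.
Substituting into the oxygen equation gives oxygen = -6*stocking + 67.
Solve -6*stocking + 67 = 73: stocking = (73 - 67) / -6 = -1.

stocking = -1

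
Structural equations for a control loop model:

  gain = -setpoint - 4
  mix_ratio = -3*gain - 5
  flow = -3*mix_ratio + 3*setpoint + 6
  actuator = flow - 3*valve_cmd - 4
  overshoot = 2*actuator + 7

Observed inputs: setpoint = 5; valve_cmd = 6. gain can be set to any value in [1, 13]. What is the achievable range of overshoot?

Intervening on gain fixes its value directly, overriding its dependence on setpoint.
Substituting into the flow equation gives flow = 9*gain + 36.
So actuator = 9*gain + 14.
This gives overshoot = 18*gain + 35.
Linear in gain, so extremes are at the endpoints: gain = 1 gives overshoot = 53; gain = 13 gives overshoot = 269.

53 to 269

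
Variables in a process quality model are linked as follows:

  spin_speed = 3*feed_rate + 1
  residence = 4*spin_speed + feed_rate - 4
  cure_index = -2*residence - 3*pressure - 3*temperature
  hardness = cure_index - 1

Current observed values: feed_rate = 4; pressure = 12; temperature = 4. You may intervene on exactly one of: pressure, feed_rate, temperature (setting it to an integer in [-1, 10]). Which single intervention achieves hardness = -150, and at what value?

set temperature = 3

Intervening on pressure: hardness = -3*pressure - 117. Reaching -150 requires pressure = 11, outside [-1, 10].
Intervening on feed_rate: hardness = -26*feed_rate - 49. Reaching -150 requires feed_rate = 101/26, not an integer.
Intervening on temperature: with other inputs at their observed values, hardness = -3*temperature - 141. Solving for -150 gives temperature = 3, within [-1, 10].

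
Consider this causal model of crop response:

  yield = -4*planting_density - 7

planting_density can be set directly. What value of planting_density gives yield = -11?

planting_density = 1

Solve -4*planting_density - 7 = -11: planting_density = (-11 + 7) / -4 = 1.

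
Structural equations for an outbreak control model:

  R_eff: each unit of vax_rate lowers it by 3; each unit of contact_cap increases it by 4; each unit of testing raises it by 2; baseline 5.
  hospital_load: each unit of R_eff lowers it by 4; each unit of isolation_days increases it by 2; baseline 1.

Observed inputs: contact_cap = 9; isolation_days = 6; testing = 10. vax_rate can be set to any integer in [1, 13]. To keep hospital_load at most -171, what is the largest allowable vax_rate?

vax_rate = 5

Substituting into the R_eff equation gives R_eff = -3*vax_rate + 61.
Substituting into the hospital_load equation gives hospital_load = 12*vax_rate - 231.
Require 12*vax_rate - 231 ≤ -171, so vax_rate ≤ 5.
The largest integer in [1, 13] satisfying this is 5.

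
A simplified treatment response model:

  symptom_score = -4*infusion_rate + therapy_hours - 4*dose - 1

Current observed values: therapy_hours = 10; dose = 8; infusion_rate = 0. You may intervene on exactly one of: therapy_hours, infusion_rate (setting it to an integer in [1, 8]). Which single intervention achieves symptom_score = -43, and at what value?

set infusion_rate = 5

Intervening on therapy_hours: symptom_score = therapy_hours - 33. Reaching -43 requires therapy_hours = -10, outside [1, 8].
Intervening on infusion_rate: with other inputs at their observed values, symptom_score = -4*infusion_rate - 23. Solving for -43 gives infusion_rate = 5, within [1, 8].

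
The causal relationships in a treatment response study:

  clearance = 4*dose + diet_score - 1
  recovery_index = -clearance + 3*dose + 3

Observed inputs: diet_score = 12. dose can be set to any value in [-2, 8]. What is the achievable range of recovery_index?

Substituting into the clearance equation gives clearance = 4*dose + 11.
Substituting into the recovery_index equation gives recovery_index = -dose - 8.
Linear in dose, so extremes are at the endpoints: dose = -2 gives recovery_index = -6; dose = 8 gives recovery_index = -16.

-16 to -6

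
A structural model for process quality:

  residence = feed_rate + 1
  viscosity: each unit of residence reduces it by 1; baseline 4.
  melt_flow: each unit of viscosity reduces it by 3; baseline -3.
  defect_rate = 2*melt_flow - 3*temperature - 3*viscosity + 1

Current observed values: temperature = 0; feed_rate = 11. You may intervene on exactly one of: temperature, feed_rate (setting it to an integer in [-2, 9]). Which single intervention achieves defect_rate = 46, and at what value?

Intervening on temperature: with other inputs at their observed values, defect_rate = -3*temperature + 67. Solving for 46 gives temperature = 7, within [-2, 9].
Intervening on feed_rate: defect_rate = 9*feed_rate - 32. Reaching 46 requires feed_rate = 26/3, not an integer.

set temperature = 7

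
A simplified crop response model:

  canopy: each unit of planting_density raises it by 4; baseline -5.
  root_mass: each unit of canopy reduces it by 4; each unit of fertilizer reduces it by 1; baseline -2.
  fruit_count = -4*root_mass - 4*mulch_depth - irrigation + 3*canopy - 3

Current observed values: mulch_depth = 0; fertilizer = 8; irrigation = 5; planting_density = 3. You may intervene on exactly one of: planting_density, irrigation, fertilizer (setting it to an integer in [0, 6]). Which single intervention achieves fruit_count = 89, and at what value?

Intervening on planting_density: with other inputs at their observed values, fruit_count = 76*planting_density - 63. Solving for 89 gives planting_density = 2, within [0, 6].
Intervening on irrigation: fruit_count = -irrigation + 170. Reaching 89 requires irrigation = 81, outside [0, 6].
Intervening on fertilizer: fruit_count = 4*fertilizer + 133. Reaching 89 requires fertilizer = -11, outside [0, 6].

set planting_density = 2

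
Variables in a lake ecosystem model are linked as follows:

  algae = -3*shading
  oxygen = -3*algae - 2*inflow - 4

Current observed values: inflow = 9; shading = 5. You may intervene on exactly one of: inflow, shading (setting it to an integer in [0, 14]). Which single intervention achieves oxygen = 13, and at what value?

Intervening on inflow: with other inputs at their observed values, oxygen = -2*inflow + 41. Solving for 13 gives inflow = 14, within [0, 14].
Intervening on shading: oxygen = 9*shading - 22. Reaching 13 requires shading = 35/9, not an integer.

set inflow = 14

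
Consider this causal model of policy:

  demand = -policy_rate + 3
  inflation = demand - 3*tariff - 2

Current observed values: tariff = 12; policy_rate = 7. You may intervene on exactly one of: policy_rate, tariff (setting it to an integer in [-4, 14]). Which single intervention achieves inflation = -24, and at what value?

set tariff = 6

Intervening on policy_rate: inflation = -policy_rate - 35. Reaching -24 requires policy_rate = -11, outside [-4, 14].
Intervening on tariff: with other inputs at their observed values, inflation = -3*tariff - 6. Solving for -24 gives tariff = 6, within [-4, 14].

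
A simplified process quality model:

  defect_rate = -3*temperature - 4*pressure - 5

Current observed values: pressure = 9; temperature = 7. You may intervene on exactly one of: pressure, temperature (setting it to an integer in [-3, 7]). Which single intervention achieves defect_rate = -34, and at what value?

Intervening on pressure: with other inputs at their observed values, defect_rate = -4*pressure - 26. Solving for -34 gives pressure = 2, within [-3, 7].
Intervening on temperature: defect_rate = -3*temperature - 41. Reaching -34 requires temperature = -7/3, not an integer.

set pressure = 2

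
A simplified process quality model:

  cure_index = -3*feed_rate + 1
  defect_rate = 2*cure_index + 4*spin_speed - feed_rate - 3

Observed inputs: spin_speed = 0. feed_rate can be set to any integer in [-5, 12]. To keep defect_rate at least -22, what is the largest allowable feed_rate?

feed_rate = 3

Substituting into the defect_rate equation gives defect_rate = -7*feed_rate - 1.
Require -7*feed_rate - 1 ≥ -22, so feed_rate ≤ 3.
The largest integer in [-5, 12] satisfying this is 3.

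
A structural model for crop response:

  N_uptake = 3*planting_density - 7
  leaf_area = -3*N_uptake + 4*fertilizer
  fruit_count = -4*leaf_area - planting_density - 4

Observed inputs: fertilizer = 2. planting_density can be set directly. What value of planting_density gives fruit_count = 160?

planting_density = 8

Substituting into the leaf_area equation gives leaf_area = -9*planting_density + 29.
fruit_count becomes 35*planting_density - 120.
Solve 35*planting_density - 120 = 160: planting_density = (160 + 120) / 35 = 8.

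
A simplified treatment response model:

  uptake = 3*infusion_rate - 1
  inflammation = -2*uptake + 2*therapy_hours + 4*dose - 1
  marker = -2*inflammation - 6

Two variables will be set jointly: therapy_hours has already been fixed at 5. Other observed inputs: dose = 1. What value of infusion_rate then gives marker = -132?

With therapy_hours held at 5:
Substituting into the inflammation equation gives inflammation = -6*infusion_rate + 15.
Substituting into the marker equation gives marker = 12*infusion_rate - 36.
Solve 12*infusion_rate - 36 = -132: infusion_rate = (-132 + 36) / 12 = -8.

infusion_rate = -8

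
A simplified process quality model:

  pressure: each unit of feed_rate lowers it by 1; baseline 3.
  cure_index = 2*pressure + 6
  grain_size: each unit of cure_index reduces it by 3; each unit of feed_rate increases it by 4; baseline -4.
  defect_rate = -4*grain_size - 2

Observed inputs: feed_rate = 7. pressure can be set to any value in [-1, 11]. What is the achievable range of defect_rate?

-50 to 238

Intervening on pressure fixes its value directly, overriding its dependence on feed_rate.
Substituting into the grain_size equation gives grain_size = -6*pressure + 6.
Substituting into the defect_rate equation gives defect_rate = 24*pressure - 26.
Linear in pressure, so extremes are at the endpoints: pressure = -1 gives defect_rate = -50; pressure = 11 gives defect_rate = 238.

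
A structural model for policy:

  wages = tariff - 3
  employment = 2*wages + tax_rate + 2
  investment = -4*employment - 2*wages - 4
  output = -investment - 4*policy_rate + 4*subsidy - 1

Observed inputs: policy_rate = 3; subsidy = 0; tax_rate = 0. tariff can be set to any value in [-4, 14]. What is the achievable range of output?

Substituting into the employment equation gives employment = 2*tariff - 4.
Substituting into the investment equation gives investment = -10*tariff + 18.
Substituting into the output equation gives output = 10*tariff - 31.
Linear in tariff, so extremes are at the endpoints: tariff = -4 gives output = -71; tariff = 14 gives output = 109.

-71 to 109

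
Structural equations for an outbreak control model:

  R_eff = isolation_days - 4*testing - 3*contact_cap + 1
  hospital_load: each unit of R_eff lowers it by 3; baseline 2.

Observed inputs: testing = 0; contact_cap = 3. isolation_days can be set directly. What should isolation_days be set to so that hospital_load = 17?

isolation_days = 3

Substituting into the R_eff equation gives R_eff = isolation_days - 8.
This gives hospital_load = -3*isolation_days + 26.
Solve -3*isolation_days + 26 = 17: isolation_days = (17 - 26) / -3 = 3.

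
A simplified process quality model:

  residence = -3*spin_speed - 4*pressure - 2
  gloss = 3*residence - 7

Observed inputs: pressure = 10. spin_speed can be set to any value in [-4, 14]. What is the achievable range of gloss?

-259 to -97

Substituting into the residence equation gives residence = -3*spin_speed - 42.
So gloss = -9*spin_speed - 133.
Linear in spin_speed, so extremes are at the endpoints: spin_speed = -4 gives gloss = -97; spin_speed = 14 gives gloss = -259.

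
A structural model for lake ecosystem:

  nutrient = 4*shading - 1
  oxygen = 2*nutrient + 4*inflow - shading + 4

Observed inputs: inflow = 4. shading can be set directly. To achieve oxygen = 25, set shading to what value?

Substituting into the oxygen equation gives oxygen = 7*shading + 18.
Solve 7*shading + 18 = 25: shading = (25 - 18) / 7 = 1.

shading = 1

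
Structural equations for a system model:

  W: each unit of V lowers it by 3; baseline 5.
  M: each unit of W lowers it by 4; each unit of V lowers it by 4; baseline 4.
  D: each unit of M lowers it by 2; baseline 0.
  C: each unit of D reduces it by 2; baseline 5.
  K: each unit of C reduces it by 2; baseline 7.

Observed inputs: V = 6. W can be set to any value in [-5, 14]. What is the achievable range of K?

Intervening on W fixes its value directly, overriding its dependence on V.
Substituting into the M equation gives M = -4*W - 20.
Substituting into the D equation gives D = 8*W + 40.
Substituting into the C equation gives C = -16*W - 75.
This gives K = 32*W + 157.
Linear in W, so extremes are at the endpoints: W = -5 gives K = -3; W = 14 gives K = 605.

-3 to 605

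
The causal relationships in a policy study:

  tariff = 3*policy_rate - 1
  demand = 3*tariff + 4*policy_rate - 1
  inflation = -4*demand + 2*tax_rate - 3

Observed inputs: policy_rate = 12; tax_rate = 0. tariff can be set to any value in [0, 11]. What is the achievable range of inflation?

Intervening on tariff fixes its value directly, overriding its dependence on policy_rate.
Substituting into the demand equation gives demand = 3*tariff + 47.
inflation becomes -12*tariff - 191.
Linear in tariff, so extremes are at the endpoints: tariff = 0 gives inflation = -191; tariff = 11 gives inflation = -323.

-323 to -191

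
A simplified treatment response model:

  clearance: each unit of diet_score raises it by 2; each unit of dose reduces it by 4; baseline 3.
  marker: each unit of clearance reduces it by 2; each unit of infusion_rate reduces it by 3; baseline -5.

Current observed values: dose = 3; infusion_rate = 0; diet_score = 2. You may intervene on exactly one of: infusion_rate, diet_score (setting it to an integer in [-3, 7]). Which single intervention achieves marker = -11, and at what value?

set diet_score = 6

Intervening on infusion_rate: marker = -3*infusion_rate + 5. Reaching -11 requires infusion_rate = 16/3, not an integer.
Intervening on diet_score: with other inputs at their observed values, marker = -4*diet_score + 13. Solving for -11 gives diet_score = 6, within [-3, 7].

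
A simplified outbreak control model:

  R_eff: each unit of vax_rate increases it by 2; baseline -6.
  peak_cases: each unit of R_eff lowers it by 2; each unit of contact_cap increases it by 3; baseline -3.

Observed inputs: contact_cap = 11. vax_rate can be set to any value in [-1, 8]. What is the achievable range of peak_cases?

Substituting into the peak_cases equation gives peak_cases = -4*vax_rate + 42.
Linear in vax_rate, so extremes are at the endpoints: vax_rate = -1 gives peak_cases = 46; vax_rate = 8 gives peak_cases = 10.

10 to 46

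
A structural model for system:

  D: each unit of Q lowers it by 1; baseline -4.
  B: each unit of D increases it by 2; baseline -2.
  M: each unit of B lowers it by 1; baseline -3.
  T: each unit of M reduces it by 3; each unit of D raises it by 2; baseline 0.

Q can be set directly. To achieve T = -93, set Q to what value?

Substituting into the B equation gives B = -2*Q - 10.
Substituting into the M equation gives M = 2*Q + 7.
T becomes -8*Q - 29.
Solve -8*Q - 29 = -93: Q = (-93 + 29) / -8 = 8.

Q = 8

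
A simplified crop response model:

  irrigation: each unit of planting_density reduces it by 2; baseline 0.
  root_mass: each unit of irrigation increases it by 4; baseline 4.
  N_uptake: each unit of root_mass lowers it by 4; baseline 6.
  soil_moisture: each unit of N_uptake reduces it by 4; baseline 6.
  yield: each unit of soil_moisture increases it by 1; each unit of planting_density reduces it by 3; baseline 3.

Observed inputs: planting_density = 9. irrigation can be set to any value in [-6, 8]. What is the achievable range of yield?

-362 to 534

Intervening on irrigation fixes its value directly, overriding its dependence on planting_density.
Substituting into the N_uptake equation gives N_uptake = -16*irrigation - 10.
soil_moisture becomes 64*irrigation + 46.
Substituting into the yield equation gives yield = 64*irrigation + 22.
Linear in irrigation, so extremes are at the endpoints: irrigation = -6 gives yield = -362; irrigation = 8 gives yield = 534.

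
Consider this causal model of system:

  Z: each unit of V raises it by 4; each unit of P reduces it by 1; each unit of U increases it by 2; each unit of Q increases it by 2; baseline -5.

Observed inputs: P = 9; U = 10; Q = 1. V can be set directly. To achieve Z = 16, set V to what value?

V = 2

Substituting into the Z equation gives Z = 4*V + 8.
Solve 4*V + 8 = 16: V = (16 - 8) / 4 = 2.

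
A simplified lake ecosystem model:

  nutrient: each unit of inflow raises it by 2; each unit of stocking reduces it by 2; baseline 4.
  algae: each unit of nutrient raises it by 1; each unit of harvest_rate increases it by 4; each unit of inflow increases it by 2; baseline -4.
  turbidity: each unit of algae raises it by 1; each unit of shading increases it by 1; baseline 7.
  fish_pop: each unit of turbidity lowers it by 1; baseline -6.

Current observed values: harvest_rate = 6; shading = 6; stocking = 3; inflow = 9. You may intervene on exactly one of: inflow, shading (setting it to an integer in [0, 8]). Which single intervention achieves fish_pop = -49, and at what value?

set inflow = 3

Intervening on inflow: with other inputs at their observed values, fish_pop = -4*inflow - 37. Solving for -49 gives inflow = 3, within [0, 8].
Intervening on shading: fish_pop = -shading - 67. Reaching -49 requires shading = -18, outside [0, 8].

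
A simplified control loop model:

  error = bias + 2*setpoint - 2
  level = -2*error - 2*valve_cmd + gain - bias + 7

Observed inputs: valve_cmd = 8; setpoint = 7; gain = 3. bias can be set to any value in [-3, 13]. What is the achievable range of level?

Substituting into the error equation gives error = bias + 12.
Substituting into the level equation gives level = -3*bias - 30.
Linear in bias, so extremes are at the endpoints: bias = -3 gives level = -21; bias = 13 gives level = -69.

-69 to -21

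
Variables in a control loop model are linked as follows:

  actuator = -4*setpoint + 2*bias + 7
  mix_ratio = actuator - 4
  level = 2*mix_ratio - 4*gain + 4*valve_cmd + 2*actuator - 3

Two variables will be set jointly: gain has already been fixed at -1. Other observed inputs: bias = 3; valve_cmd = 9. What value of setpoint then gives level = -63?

With gain held at -1:
Substituting into the actuator equation gives actuator = -4*setpoint + 13.
mix_ratio becomes -4*setpoint + 9.
level becomes -16*setpoint + 81.
Solve -16*setpoint + 81 = -63: setpoint = (-63 - 81) / -16 = 9.

setpoint = 9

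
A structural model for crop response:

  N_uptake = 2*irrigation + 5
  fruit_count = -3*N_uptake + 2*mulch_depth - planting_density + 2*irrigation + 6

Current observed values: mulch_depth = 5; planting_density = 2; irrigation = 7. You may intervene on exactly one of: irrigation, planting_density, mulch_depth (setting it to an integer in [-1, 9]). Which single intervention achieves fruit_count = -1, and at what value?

set irrigation = 0

Intervening on irrigation: with other inputs at their observed values, fruit_count = -4*irrigation - 1. Solving for -1 gives irrigation = 0, within [-1, 9].
Intervening on planting_density: fruit_count = -planting_density - 27. Reaching -1 requires planting_density = -26, outside [-1, 9].
Intervening on mulch_depth: fruit_count = 2*mulch_depth - 39. Reaching -1 requires mulch_depth = 19, outside [-1, 9].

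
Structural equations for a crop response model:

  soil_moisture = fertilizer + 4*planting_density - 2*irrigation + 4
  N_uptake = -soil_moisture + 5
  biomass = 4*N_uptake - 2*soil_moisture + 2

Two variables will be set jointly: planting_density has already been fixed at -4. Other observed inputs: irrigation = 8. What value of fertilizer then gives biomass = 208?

fertilizer = -3

With planting_density held at -4:
Substituting into the soil_moisture equation gives soil_moisture = fertilizer - 28.
N_uptake becomes -fertilizer + 33.
Substituting into the biomass equation gives biomass = -6*fertilizer + 190.
Solve -6*fertilizer + 190 = 208: fertilizer = (208 - 190) / -6 = -3.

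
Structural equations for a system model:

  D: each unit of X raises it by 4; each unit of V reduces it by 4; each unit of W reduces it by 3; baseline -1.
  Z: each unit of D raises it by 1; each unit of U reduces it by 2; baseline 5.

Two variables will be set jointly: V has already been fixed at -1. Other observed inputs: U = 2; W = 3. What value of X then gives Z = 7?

With V held at -1:
Substituting into the D equation gives D = 4*X - 6.
This gives Z = 4*X - 5.
Solve 4*X - 5 = 7: X = (7 + 5) / 4 = 3.

X = 3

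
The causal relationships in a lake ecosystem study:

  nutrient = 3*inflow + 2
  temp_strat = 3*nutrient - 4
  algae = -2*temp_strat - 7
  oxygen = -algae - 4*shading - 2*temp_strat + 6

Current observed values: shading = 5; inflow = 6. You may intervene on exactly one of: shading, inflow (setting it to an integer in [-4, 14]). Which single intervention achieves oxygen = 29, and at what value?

set shading = -4

Intervening on shading: with other inputs at their observed values, oxygen = -4*shading + 13. Solving for 29 gives shading = -4, within [-4, 14].
Intervening on inflow: the paths from inflow to oxygen cancel (net effect zero), leaving oxygen = -7; 29 is unreachable this way.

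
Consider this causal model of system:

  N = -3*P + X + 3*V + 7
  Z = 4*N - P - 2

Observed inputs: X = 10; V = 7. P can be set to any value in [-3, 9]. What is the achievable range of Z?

33 to 189

Substituting into the N equation gives N = -3*P + 38.
Substituting into the Z equation gives Z = -13*P + 150.
Linear in P, so extremes are at the endpoints: P = -3 gives Z = 189; P = 9 gives Z = 33.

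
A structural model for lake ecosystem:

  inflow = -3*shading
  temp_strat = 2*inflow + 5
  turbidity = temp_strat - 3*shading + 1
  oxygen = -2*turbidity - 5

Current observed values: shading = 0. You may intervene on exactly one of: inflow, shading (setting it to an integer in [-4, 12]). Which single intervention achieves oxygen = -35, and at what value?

set shading = -1

Intervening on inflow: oxygen = -4*inflow - 17. Reaching -35 requires inflow = 9/2, not an integer.
Intervening on shading: with other inputs at their observed values, oxygen = 18*shading - 17. Solving for -35 gives shading = -1, within [-4, 12].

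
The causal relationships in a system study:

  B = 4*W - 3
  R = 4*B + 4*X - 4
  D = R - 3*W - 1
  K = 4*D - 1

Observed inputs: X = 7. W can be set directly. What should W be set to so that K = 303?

Substituting into the R equation gives R = 16*W + 12.
This gives D = 13*W + 11.
Substituting into the K equation gives K = 52*W + 43.
Solve 52*W + 43 = 303: W = (303 - 43) / 52 = 5.

W = 5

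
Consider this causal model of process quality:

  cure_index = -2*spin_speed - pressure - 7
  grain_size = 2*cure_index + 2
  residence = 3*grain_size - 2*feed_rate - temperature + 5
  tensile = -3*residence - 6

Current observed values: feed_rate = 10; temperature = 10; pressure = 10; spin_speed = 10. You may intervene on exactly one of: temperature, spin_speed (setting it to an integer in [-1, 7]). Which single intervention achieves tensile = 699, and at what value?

Intervening on temperature: with other inputs at their observed values, tensile = 3*temperature + 687. Solving for 699 gives temperature = 4, within [-1, 7].
Intervening on spin_speed: tensile = 36*spin_speed + 357. Reaching 699 requires spin_speed = 19/2, not an integer.

set temperature = 4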